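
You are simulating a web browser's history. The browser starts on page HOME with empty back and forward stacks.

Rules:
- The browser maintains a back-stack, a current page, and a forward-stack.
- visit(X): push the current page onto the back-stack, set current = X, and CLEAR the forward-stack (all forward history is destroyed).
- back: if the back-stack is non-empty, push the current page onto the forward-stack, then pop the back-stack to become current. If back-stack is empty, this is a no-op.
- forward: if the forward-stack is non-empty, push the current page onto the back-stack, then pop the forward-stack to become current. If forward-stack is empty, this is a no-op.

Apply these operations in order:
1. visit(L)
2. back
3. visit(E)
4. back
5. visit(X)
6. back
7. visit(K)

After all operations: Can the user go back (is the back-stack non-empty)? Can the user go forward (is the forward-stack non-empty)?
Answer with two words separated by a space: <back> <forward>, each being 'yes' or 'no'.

After 1 (visit(L)): cur=L back=1 fwd=0
After 2 (back): cur=HOME back=0 fwd=1
After 3 (visit(E)): cur=E back=1 fwd=0
After 4 (back): cur=HOME back=0 fwd=1
After 5 (visit(X)): cur=X back=1 fwd=0
After 6 (back): cur=HOME back=0 fwd=1
After 7 (visit(K)): cur=K back=1 fwd=0

Answer: yes no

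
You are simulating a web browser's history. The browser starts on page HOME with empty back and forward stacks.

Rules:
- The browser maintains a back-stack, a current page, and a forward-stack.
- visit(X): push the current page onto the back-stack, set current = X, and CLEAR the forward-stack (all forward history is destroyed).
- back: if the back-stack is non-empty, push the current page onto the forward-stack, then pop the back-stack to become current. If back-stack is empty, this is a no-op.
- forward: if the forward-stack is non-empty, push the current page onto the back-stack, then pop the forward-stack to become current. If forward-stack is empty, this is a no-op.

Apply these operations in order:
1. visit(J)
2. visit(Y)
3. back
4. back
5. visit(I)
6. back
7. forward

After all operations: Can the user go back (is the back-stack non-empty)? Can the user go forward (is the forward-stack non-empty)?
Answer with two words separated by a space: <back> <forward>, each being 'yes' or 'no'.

Answer: yes no

Derivation:
After 1 (visit(J)): cur=J back=1 fwd=0
After 2 (visit(Y)): cur=Y back=2 fwd=0
After 3 (back): cur=J back=1 fwd=1
After 4 (back): cur=HOME back=0 fwd=2
After 5 (visit(I)): cur=I back=1 fwd=0
After 6 (back): cur=HOME back=0 fwd=1
After 7 (forward): cur=I back=1 fwd=0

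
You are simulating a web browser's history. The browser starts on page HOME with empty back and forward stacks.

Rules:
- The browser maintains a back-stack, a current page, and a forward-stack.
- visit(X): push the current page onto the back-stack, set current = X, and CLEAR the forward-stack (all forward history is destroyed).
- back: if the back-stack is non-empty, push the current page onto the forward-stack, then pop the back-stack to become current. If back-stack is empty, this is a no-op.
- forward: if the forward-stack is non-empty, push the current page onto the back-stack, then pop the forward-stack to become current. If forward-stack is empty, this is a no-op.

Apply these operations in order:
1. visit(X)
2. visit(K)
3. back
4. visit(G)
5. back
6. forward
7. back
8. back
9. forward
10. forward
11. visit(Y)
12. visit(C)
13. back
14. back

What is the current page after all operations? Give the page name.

Answer: G

Derivation:
After 1 (visit(X)): cur=X back=1 fwd=0
After 2 (visit(K)): cur=K back=2 fwd=0
After 3 (back): cur=X back=1 fwd=1
After 4 (visit(G)): cur=G back=2 fwd=0
After 5 (back): cur=X back=1 fwd=1
After 6 (forward): cur=G back=2 fwd=0
After 7 (back): cur=X back=1 fwd=1
After 8 (back): cur=HOME back=0 fwd=2
After 9 (forward): cur=X back=1 fwd=1
After 10 (forward): cur=G back=2 fwd=0
After 11 (visit(Y)): cur=Y back=3 fwd=0
After 12 (visit(C)): cur=C back=4 fwd=0
After 13 (back): cur=Y back=3 fwd=1
After 14 (back): cur=G back=2 fwd=2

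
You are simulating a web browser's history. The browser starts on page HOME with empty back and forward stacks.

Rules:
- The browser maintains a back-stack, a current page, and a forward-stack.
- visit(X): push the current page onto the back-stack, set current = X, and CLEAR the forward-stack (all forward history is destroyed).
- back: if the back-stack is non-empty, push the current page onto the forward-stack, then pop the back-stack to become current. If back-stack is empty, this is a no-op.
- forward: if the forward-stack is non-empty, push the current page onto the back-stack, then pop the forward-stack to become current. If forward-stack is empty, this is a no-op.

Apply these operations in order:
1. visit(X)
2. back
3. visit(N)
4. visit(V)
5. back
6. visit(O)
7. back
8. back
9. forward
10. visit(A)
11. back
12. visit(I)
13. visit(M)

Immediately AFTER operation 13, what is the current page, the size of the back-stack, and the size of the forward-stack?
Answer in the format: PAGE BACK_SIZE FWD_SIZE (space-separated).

After 1 (visit(X)): cur=X back=1 fwd=0
After 2 (back): cur=HOME back=0 fwd=1
After 3 (visit(N)): cur=N back=1 fwd=0
After 4 (visit(V)): cur=V back=2 fwd=0
After 5 (back): cur=N back=1 fwd=1
After 6 (visit(O)): cur=O back=2 fwd=0
After 7 (back): cur=N back=1 fwd=1
After 8 (back): cur=HOME back=0 fwd=2
After 9 (forward): cur=N back=1 fwd=1
After 10 (visit(A)): cur=A back=2 fwd=0
After 11 (back): cur=N back=1 fwd=1
After 12 (visit(I)): cur=I back=2 fwd=0
After 13 (visit(M)): cur=M back=3 fwd=0

M 3 0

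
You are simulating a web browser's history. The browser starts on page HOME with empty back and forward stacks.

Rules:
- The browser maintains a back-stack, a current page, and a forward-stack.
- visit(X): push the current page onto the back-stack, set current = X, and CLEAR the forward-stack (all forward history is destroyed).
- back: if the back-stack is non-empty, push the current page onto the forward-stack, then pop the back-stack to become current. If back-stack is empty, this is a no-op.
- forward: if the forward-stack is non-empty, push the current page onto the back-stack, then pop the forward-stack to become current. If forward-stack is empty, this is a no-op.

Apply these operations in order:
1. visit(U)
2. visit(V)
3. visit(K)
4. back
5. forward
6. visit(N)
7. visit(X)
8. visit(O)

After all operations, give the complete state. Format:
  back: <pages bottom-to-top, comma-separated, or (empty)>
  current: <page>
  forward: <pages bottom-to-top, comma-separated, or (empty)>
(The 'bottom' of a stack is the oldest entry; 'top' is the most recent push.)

Answer: back: HOME,U,V,K,N,X
current: O
forward: (empty)

Derivation:
After 1 (visit(U)): cur=U back=1 fwd=0
After 2 (visit(V)): cur=V back=2 fwd=0
After 3 (visit(K)): cur=K back=3 fwd=0
After 4 (back): cur=V back=2 fwd=1
After 5 (forward): cur=K back=3 fwd=0
After 6 (visit(N)): cur=N back=4 fwd=0
After 7 (visit(X)): cur=X back=5 fwd=0
After 8 (visit(O)): cur=O back=6 fwd=0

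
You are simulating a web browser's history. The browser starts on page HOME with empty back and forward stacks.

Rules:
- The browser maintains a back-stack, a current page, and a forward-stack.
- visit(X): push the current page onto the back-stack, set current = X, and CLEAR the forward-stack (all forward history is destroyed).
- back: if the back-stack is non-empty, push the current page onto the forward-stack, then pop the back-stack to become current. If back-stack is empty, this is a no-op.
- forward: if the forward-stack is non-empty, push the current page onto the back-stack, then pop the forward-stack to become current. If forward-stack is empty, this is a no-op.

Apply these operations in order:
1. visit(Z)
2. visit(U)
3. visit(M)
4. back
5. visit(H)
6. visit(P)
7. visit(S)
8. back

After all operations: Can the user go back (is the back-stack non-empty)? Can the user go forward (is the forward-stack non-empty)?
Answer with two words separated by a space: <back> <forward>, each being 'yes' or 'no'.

After 1 (visit(Z)): cur=Z back=1 fwd=0
After 2 (visit(U)): cur=U back=2 fwd=0
After 3 (visit(M)): cur=M back=3 fwd=0
After 4 (back): cur=U back=2 fwd=1
After 5 (visit(H)): cur=H back=3 fwd=0
After 6 (visit(P)): cur=P back=4 fwd=0
After 7 (visit(S)): cur=S back=5 fwd=0
After 8 (back): cur=P back=4 fwd=1

Answer: yes yes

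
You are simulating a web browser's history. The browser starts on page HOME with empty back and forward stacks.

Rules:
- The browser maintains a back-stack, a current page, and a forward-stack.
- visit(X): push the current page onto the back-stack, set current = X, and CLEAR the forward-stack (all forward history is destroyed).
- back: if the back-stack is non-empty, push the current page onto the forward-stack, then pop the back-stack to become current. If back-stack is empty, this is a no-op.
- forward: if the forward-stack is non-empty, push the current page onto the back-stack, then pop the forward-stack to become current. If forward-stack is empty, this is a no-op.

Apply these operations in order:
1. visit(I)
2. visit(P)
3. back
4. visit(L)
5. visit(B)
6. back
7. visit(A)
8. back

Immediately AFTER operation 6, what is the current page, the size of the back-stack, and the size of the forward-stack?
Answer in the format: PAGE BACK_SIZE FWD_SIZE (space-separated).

After 1 (visit(I)): cur=I back=1 fwd=0
After 2 (visit(P)): cur=P back=2 fwd=0
After 3 (back): cur=I back=1 fwd=1
After 4 (visit(L)): cur=L back=2 fwd=0
After 5 (visit(B)): cur=B back=3 fwd=0
After 6 (back): cur=L back=2 fwd=1

L 2 1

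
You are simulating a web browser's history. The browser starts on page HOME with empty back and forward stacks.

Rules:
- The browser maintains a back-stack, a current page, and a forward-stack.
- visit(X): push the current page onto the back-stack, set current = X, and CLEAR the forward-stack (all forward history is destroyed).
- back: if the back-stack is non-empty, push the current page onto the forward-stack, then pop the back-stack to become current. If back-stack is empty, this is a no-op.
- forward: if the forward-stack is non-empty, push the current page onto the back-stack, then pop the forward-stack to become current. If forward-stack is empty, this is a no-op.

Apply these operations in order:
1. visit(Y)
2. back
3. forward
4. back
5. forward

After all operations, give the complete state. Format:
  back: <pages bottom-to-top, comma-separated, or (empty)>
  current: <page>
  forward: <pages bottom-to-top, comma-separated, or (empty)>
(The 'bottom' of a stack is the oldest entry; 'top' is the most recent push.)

After 1 (visit(Y)): cur=Y back=1 fwd=0
After 2 (back): cur=HOME back=0 fwd=1
After 3 (forward): cur=Y back=1 fwd=0
After 4 (back): cur=HOME back=0 fwd=1
After 5 (forward): cur=Y back=1 fwd=0

Answer: back: HOME
current: Y
forward: (empty)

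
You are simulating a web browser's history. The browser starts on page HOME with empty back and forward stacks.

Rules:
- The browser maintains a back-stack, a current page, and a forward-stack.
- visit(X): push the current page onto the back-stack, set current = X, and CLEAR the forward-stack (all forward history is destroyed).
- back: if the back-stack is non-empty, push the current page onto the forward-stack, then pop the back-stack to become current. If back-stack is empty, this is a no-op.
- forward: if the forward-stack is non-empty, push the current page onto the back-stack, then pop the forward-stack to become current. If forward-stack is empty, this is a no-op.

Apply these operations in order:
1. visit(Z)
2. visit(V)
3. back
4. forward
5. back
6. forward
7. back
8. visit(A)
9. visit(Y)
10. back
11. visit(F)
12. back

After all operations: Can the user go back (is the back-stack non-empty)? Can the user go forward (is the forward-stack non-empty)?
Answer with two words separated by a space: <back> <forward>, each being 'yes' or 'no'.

Answer: yes yes

Derivation:
After 1 (visit(Z)): cur=Z back=1 fwd=0
After 2 (visit(V)): cur=V back=2 fwd=0
After 3 (back): cur=Z back=1 fwd=1
After 4 (forward): cur=V back=2 fwd=0
After 5 (back): cur=Z back=1 fwd=1
After 6 (forward): cur=V back=2 fwd=0
After 7 (back): cur=Z back=1 fwd=1
After 8 (visit(A)): cur=A back=2 fwd=0
After 9 (visit(Y)): cur=Y back=3 fwd=0
After 10 (back): cur=A back=2 fwd=1
After 11 (visit(F)): cur=F back=3 fwd=0
After 12 (back): cur=A back=2 fwd=1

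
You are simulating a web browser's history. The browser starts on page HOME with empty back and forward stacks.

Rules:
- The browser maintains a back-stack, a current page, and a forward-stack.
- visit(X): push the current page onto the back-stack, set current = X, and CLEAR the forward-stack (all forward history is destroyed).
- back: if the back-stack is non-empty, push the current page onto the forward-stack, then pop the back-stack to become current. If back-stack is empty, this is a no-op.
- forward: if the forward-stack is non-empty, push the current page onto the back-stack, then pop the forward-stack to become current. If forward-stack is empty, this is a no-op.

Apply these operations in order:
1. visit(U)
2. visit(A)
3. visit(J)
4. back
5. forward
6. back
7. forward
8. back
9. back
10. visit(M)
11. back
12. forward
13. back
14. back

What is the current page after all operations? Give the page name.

Answer: HOME

Derivation:
After 1 (visit(U)): cur=U back=1 fwd=0
After 2 (visit(A)): cur=A back=2 fwd=0
After 3 (visit(J)): cur=J back=3 fwd=0
After 4 (back): cur=A back=2 fwd=1
After 5 (forward): cur=J back=3 fwd=0
After 6 (back): cur=A back=2 fwd=1
After 7 (forward): cur=J back=3 fwd=0
After 8 (back): cur=A back=2 fwd=1
After 9 (back): cur=U back=1 fwd=2
After 10 (visit(M)): cur=M back=2 fwd=0
After 11 (back): cur=U back=1 fwd=1
After 12 (forward): cur=M back=2 fwd=0
After 13 (back): cur=U back=1 fwd=1
After 14 (back): cur=HOME back=0 fwd=2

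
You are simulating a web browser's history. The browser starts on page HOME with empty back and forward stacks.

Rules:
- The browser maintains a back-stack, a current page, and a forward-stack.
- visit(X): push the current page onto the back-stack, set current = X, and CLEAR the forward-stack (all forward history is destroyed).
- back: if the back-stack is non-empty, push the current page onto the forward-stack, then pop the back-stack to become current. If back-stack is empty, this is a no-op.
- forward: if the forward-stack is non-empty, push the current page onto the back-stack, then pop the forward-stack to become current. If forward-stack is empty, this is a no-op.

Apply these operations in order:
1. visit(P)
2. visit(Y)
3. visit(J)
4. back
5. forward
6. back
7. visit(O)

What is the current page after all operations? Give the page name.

After 1 (visit(P)): cur=P back=1 fwd=0
After 2 (visit(Y)): cur=Y back=2 fwd=0
After 3 (visit(J)): cur=J back=3 fwd=0
After 4 (back): cur=Y back=2 fwd=1
After 5 (forward): cur=J back=3 fwd=0
After 6 (back): cur=Y back=2 fwd=1
After 7 (visit(O)): cur=O back=3 fwd=0

Answer: O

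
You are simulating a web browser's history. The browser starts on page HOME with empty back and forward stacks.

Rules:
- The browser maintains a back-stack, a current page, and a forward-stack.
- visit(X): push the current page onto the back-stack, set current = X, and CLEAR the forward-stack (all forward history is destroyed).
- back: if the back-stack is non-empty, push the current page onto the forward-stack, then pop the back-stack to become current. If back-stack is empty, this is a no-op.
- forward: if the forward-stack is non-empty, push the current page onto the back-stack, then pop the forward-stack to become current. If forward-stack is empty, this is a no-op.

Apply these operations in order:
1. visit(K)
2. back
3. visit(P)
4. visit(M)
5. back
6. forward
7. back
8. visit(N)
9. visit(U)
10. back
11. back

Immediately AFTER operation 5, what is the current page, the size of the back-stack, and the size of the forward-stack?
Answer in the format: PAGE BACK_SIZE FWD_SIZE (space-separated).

After 1 (visit(K)): cur=K back=1 fwd=0
After 2 (back): cur=HOME back=0 fwd=1
After 3 (visit(P)): cur=P back=1 fwd=0
After 4 (visit(M)): cur=M back=2 fwd=0
After 5 (back): cur=P back=1 fwd=1

P 1 1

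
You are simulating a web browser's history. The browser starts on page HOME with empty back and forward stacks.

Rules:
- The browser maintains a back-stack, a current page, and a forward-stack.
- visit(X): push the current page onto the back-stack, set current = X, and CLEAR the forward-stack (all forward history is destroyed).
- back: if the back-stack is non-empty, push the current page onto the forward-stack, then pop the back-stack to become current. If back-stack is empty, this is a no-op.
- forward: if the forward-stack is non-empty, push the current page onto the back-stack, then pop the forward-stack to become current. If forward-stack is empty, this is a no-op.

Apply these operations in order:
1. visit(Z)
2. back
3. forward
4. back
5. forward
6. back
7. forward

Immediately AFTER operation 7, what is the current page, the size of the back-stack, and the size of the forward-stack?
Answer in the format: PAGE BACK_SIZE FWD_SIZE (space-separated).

After 1 (visit(Z)): cur=Z back=1 fwd=0
After 2 (back): cur=HOME back=0 fwd=1
After 3 (forward): cur=Z back=1 fwd=0
After 4 (back): cur=HOME back=0 fwd=1
After 5 (forward): cur=Z back=1 fwd=0
After 6 (back): cur=HOME back=0 fwd=1
After 7 (forward): cur=Z back=1 fwd=0

Z 1 0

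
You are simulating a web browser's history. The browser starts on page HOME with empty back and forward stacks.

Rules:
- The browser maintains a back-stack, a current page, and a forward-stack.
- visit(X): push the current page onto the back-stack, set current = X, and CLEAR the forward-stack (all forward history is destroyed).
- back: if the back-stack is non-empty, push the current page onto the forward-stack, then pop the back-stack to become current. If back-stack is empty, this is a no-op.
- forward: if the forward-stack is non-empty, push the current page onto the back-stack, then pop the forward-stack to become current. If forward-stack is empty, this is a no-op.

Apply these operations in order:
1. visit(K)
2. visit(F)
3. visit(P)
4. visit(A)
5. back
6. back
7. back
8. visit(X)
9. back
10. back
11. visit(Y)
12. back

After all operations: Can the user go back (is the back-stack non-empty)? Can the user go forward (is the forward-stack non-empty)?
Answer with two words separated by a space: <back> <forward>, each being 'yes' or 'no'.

Answer: no yes

Derivation:
After 1 (visit(K)): cur=K back=1 fwd=0
After 2 (visit(F)): cur=F back=2 fwd=0
After 3 (visit(P)): cur=P back=3 fwd=0
After 4 (visit(A)): cur=A back=4 fwd=0
After 5 (back): cur=P back=3 fwd=1
After 6 (back): cur=F back=2 fwd=2
After 7 (back): cur=K back=1 fwd=3
After 8 (visit(X)): cur=X back=2 fwd=0
After 9 (back): cur=K back=1 fwd=1
After 10 (back): cur=HOME back=0 fwd=2
After 11 (visit(Y)): cur=Y back=1 fwd=0
After 12 (back): cur=HOME back=0 fwd=1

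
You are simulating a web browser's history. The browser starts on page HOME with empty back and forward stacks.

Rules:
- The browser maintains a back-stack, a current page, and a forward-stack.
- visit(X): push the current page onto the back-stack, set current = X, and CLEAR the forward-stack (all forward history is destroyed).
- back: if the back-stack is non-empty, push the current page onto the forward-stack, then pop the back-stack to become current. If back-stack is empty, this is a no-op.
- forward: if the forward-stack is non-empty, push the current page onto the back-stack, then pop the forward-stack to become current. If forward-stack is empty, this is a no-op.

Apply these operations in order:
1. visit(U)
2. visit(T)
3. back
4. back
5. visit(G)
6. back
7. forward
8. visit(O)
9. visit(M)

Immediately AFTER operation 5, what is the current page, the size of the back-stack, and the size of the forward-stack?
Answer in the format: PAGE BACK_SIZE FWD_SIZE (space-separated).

After 1 (visit(U)): cur=U back=1 fwd=0
After 2 (visit(T)): cur=T back=2 fwd=0
After 3 (back): cur=U back=1 fwd=1
After 4 (back): cur=HOME back=0 fwd=2
After 5 (visit(G)): cur=G back=1 fwd=0

G 1 0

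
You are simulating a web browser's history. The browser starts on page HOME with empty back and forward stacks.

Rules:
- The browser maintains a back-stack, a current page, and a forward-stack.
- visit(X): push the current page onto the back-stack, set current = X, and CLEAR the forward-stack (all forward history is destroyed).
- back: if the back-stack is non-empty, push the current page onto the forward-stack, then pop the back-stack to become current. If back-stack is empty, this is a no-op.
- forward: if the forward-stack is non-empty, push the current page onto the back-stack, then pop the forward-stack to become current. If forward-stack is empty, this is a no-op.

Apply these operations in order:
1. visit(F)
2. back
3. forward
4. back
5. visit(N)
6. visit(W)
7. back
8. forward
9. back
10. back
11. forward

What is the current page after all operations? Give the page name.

After 1 (visit(F)): cur=F back=1 fwd=0
After 2 (back): cur=HOME back=0 fwd=1
After 3 (forward): cur=F back=1 fwd=0
After 4 (back): cur=HOME back=0 fwd=1
After 5 (visit(N)): cur=N back=1 fwd=0
After 6 (visit(W)): cur=W back=2 fwd=0
After 7 (back): cur=N back=1 fwd=1
After 8 (forward): cur=W back=2 fwd=0
After 9 (back): cur=N back=1 fwd=1
After 10 (back): cur=HOME back=0 fwd=2
After 11 (forward): cur=N back=1 fwd=1

Answer: N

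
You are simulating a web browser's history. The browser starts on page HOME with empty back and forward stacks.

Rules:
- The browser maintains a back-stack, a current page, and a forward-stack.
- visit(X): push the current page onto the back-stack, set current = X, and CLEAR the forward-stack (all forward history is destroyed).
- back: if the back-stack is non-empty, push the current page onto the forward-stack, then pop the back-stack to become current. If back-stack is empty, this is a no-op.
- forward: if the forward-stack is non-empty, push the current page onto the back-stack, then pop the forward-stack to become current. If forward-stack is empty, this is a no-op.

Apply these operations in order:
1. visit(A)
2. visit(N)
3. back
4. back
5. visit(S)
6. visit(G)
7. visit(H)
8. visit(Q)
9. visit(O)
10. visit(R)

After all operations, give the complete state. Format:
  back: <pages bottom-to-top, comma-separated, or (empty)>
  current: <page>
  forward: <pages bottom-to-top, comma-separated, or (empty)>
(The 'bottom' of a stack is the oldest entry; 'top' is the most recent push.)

Answer: back: HOME,S,G,H,Q,O
current: R
forward: (empty)

Derivation:
After 1 (visit(A)): cur=A back=1 fwd=0
After 2 (visit(N)): cur=N back=2 fwd=0
After 3 (back): cur=A back=1 fwd=1
After 4 (back): cur=HOME back=0 fwd=2
After 5 (visit(S)): cur=S back=1 fwd=0
After 6 (visit(G)): cur=G back=2 fwd=0
After 7 (visit(H)): cur=H back=3 fwd=0
After 8 (visit(Q)): cur=Q back=4 fwd=0
After 9 (visit(O)): cur=O back=5 fwd=0
After 10 (visit(R)): cur=R back=6 fwd=0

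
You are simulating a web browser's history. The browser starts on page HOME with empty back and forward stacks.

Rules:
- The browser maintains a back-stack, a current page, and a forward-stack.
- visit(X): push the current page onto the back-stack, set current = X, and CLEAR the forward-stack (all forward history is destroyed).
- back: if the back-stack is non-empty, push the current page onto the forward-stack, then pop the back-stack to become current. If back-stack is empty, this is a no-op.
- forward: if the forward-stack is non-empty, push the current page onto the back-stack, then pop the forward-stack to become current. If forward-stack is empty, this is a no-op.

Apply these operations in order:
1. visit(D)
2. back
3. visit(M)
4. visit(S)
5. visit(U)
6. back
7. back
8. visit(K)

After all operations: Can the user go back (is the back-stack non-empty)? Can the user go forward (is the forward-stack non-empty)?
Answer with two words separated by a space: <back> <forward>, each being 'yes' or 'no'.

Answer: yes no

Derivation:
After 1 (visit(D)): cur=D back=1 fwd=0
After 2 (back): cur=HOME back=0 fwd=1
After 3 (visit(M)): cur=M back=1 fwd=0
After 4 (visit(S)): cur=S back=2 fwd=0
After 5 (visit(U)): cur=U back=3 fwd=0
After 6 (back): cur=S back=2 fwd=1
After 7 (back): cur=M back=1 fwd=2
After 8 (visit(K)): cur=K back=2 fwd=0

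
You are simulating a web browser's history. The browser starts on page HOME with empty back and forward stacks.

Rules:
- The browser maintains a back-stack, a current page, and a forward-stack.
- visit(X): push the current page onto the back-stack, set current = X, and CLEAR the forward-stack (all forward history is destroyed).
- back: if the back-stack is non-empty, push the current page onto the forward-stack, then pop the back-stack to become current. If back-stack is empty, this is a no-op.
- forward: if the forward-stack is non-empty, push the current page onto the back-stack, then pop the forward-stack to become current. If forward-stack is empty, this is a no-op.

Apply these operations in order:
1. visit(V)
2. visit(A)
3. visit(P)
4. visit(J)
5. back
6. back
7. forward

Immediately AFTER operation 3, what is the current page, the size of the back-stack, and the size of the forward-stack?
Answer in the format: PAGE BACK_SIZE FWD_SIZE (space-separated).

After 1 (visit(V)): cur=V back=1 fwd=0
After 2 (visit(A)): cur=A back=2 fwd=0
After 3 (visit(P)): cur=P back=3 fwd=0

P 3 0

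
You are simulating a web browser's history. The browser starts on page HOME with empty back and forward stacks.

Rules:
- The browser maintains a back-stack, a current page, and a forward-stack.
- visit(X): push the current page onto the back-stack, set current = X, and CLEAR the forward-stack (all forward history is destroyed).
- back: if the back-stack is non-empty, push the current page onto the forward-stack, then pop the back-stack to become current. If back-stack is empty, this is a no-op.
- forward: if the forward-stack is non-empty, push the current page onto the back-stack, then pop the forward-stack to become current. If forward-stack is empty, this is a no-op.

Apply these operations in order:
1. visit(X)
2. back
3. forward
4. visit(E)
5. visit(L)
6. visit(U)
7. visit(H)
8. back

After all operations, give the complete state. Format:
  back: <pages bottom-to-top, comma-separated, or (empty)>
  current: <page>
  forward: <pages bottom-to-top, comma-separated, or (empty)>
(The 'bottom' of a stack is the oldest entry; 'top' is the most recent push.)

After 1 (visit(X)): cur=X back=1 fwd=0
After 2 (back): cur=HOME back=0 fwd=1
After 3 (forward): cur=X back=1 fwd=0
After 4 (visit(E)): cur=E back=2 fwd=0
After 5 (visit(L)): cur=L back=3 fwd=0
After 6 (visit(U)): cur=U back=4 fwd=0
After 7 (visit(H)): cur=H back=5 fwd=0
After 8 (back): cur=U back=4 fwd=1

Answer: back: HOME,X,E,L
current: U
forward: H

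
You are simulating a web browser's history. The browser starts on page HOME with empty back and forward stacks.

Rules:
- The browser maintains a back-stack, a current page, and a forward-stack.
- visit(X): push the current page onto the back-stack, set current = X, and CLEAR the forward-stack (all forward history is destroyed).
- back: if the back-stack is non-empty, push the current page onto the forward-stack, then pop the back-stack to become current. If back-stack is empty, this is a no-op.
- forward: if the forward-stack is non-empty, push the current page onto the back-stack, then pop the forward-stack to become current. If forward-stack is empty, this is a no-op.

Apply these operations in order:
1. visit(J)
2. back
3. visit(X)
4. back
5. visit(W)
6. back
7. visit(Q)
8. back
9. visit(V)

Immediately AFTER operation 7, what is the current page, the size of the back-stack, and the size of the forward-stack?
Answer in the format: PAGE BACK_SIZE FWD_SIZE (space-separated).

After 1 (visit(J)): cur=J back=1 fwd=0
After 2 (back): cur=HOME back=0 fwd=1
After 3 (visit(X)): cur=X back=1 fwd=0
After 4 (back): cur=HOME back=0 fwd=1
After 5 (visit(W)): cur=W back=1 fwd=0
After 6 (back): cur=HOME back=0 fwd=1
After 7 (visit(Q)): cur=Q back=1 fwd=0

Q 1 0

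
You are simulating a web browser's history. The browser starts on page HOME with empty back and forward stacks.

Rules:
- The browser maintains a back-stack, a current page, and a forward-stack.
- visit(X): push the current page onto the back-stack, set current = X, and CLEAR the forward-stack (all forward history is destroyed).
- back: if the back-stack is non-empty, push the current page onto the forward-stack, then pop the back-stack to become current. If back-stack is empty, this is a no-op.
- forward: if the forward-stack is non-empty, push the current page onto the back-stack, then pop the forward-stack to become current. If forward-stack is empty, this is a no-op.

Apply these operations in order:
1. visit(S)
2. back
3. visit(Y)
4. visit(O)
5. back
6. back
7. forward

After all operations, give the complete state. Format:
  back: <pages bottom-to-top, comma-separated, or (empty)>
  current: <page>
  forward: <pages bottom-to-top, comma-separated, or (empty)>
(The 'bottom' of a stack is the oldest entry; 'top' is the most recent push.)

After 1 (visit(S)): cur=S back=1 fwd=0
After 2 (back): cur=HOME back=0 fwd=1
After 3 (visit(Y)): cur=Y back=1 fwd=0
After 4 (visit(O)): cur=O back=2 fwd=0
After 5 (back): cur=Y back=1 fwd=1
After 6 (back): cur=HOME back=0 fwd=2
After 7 (forward): cur=Y back=1 fwd=1

Answer: back: HOME
current: Y
forward: O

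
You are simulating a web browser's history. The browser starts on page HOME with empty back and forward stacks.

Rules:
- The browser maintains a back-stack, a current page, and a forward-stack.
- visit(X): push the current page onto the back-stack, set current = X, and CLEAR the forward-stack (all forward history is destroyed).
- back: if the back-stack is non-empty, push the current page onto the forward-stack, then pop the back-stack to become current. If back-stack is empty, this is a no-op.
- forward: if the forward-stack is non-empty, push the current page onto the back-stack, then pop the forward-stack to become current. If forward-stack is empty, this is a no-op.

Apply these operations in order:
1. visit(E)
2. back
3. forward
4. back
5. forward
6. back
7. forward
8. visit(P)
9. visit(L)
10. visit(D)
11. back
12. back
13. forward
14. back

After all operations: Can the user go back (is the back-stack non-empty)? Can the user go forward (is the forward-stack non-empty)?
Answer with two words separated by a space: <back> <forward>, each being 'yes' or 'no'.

After 1 (visit(E)): cur=E back=1 fwd=0
After 2 (back): cur=HOME back=0 fwd=1
After 3 (forward): cur=E back=1 fwd=0
After 4 (back): cur=HOME back=0 fwd=1
After 5 (forward): cur=E back=1 fwd=0
After 6 (back): cur=HOME back=0 fwd=1
After 7 (forward): cur=E back=1 fwd=0
After 8 (visit(P)): cur=P back=2 fwd=0
After 9 (visit(L)): cur=L back=3 fwd=0
After 10 (visit(D)): cur=D back=4 fwd=0
After 11 (back): cur=L back=3 fwd=1
After 12 (back): cur=P back=2 fwd=2
After 13 (forward): cur=L back=3 fwd=1
After 14 (back): cur=P back=2 fwd=2

Answer: yes yes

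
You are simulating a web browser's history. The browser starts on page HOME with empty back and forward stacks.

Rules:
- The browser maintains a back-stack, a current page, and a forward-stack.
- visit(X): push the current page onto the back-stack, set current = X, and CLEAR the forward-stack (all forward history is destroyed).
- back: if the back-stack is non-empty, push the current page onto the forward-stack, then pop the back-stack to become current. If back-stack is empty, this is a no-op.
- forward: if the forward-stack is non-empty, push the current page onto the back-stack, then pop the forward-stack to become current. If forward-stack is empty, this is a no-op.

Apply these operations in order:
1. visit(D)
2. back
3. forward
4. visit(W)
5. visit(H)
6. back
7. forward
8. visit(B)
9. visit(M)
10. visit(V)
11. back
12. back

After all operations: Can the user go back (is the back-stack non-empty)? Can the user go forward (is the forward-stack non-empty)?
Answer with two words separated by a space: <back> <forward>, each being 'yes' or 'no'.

Answer: yes yes

Derivation:
After 1 (visit(D)): cur=D back=1 fwd=0
After 2 (back): cur=HOME back=0 fwd=1
After 3 (forward): cur=D back=1 fwd=0
After 4 (visit(W)): cur=W back=2 fwd=0
After 5 (visit(H)): cur=H back=3 fwd=0
After 6 (back): cur=W back=2 fwd=1
After 7 (forward): cur=H back=3 fwd=0
After 8 (visit(B)): cur=B back=4 fwd=0
After 9 (visit(M)): cur=M back=5 fwd=0
After 10 (visit(V)): cur=V back=6 fwd=0
After 11 (back): cur=M back=5 fwd=1
After 12 (back): cur=B back=4 fwd=2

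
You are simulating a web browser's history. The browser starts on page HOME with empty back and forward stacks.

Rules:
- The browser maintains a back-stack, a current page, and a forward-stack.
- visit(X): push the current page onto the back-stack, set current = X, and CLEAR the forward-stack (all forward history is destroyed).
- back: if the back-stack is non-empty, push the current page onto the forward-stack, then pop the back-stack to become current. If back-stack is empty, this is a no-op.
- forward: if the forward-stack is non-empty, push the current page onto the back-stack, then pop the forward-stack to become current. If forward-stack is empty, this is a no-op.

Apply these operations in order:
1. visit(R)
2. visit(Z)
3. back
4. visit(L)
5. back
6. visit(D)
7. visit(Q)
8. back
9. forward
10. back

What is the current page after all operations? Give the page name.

After 1 (visit(R)): cur=R back=1 fwd=0
After 2 (visit(Z)): cur=Z back=2 fwd=0
After 3 (back): cur=R back=1 fwd=1
After 4 (visit(L)): cur=L back=2 fwd=0
After 5 (back): cur=R back=1 fwd=1
After 6 (visit(D)): cur=D back=2 fwd=0
After 7 (visit(Q)): cur=Q back=3 fwd=0
After 8 (back): cur=D back=2 fwd=1
After 9 (forward): cur=Q back=3 fwd=0
After 10 (back): cur=D back=2 fwd=1

Answer: D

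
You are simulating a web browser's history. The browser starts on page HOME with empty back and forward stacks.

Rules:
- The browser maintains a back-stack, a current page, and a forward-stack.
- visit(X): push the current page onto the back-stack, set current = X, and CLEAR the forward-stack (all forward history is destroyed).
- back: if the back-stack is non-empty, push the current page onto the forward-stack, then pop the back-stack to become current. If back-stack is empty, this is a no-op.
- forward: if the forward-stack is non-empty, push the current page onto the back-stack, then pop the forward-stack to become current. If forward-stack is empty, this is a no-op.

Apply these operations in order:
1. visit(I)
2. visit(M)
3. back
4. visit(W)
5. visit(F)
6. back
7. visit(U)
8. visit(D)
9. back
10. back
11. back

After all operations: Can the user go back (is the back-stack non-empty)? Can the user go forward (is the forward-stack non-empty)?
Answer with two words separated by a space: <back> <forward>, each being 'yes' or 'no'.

After 1 (visit(I)): cur=I back=1 fwd=0
After 2 (visit(M)): cur=M back=2 fwd=0
After 3 (back): cur=I back=1 fwd=1
After 4 (visit(W)): cur=W back=2 fwd=0
After 5 (visit(F)): cur=F back=3 fwd=0
After 6 (back): cur=W back=2 fwd=1
After 7 (visit(U)): cur=U back=3 fwd=0
After 8 (visit(D)): cur=D back=4 fwd=0
After 9 (back): cur=U back=3 fwd=1
After 10 (back): cur=W back=2 fwd=2
After 11 (back): cur=I back=1 fwd=3

Answer: yes yes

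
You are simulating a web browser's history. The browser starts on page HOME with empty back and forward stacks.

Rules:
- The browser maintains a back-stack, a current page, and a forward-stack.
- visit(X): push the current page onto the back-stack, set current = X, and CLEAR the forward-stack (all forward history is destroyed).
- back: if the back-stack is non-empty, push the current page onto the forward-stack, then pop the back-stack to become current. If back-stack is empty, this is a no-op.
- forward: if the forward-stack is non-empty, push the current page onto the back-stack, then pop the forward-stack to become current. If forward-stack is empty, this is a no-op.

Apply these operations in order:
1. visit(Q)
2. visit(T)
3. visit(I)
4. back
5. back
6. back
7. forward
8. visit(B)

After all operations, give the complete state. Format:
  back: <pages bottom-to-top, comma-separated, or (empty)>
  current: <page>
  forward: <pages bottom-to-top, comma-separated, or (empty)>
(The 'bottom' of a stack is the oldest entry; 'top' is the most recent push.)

Answer: back: HOME,Q
current: B
forward: (empty)

Derivation:
After 1 (visit(Q)): cur=Q back=1 fwd=0
After 2 (visit(T)): cur=T back=2 fwd=0
After 3 (visit(I)): cur=I back=3 fwd=0
After 4 (back): cur=T back=2 fwd=1
After 5 (back): cur=Q back=1 fwd=2
After 6 (back): cur=HOME back=0 fwd=3
After 7 (forward): cur=Q back=1 fwd=2
After 8 (visit(B)): cur=B back=2 fwd=0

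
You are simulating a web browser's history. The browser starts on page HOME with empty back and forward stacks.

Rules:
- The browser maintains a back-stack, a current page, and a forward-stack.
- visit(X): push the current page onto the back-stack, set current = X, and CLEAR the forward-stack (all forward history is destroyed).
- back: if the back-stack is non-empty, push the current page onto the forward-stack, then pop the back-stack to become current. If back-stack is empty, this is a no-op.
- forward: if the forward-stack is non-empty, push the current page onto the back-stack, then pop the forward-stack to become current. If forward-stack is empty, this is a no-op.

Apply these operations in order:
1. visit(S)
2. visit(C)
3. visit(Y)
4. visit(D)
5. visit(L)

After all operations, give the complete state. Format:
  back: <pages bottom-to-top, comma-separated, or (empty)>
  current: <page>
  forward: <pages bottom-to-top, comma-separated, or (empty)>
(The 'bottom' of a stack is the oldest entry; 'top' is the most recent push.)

After 1 (visit(S)): cur=S back=1 fwd=0
After 2 (visit(C)): cur=C back=2 fwd=0
After 3 (visit(Y)): cur=Y back=3 fwd=0
After 4 (visit(D)): cur=D back=4 fwd=0
After 5 (visit(L)): cur=L back=5 fwd=0

Answer: back: HOME,S,C,Y,D
current: L
forward: (empty)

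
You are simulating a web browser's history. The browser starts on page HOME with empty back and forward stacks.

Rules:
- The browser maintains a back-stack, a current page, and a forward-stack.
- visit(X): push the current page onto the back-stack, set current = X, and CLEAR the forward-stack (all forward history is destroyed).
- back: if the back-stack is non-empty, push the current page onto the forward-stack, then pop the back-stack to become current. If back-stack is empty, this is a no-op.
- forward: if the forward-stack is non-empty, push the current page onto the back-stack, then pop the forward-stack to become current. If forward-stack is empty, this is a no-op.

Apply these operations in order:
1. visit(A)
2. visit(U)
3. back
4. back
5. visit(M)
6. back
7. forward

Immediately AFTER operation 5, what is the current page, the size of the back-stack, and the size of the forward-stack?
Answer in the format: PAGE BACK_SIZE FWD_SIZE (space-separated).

After 1 (visit(A)): cur=A back=1 fwd=0
After 2 (visit(U)): cur=U back=2 fwd=0
After 3 (back): cur=A back=1 fwd=1
After 4 (back): cur=HOME back=0 fwd=2
After 5 (visit(M)): cur=M back=1 fwd=0

M 1 0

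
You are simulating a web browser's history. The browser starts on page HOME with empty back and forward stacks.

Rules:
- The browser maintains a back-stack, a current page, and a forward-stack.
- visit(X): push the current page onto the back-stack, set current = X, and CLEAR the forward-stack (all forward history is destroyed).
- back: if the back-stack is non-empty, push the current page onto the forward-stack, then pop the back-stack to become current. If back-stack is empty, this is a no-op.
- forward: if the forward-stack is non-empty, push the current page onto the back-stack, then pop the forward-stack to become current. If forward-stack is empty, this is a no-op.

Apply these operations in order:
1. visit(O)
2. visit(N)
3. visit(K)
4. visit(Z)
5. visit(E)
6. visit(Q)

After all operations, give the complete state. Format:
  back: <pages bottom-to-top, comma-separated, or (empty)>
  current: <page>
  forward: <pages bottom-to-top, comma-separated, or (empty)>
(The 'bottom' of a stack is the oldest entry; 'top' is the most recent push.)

Answer: back: HOME,O,N,K,Z,E
current: Q
forward: (empty)

Derivation:
After 1 (visit(O)): cur=O back=1 fwd=0
After 2 (visit(N)): cur=N back=2 fwd=0
After 3 (visit(K)): cur=K back=3 fwd=0
After 4 (visit(Z)): cur=Z back=4 fwd=0
After 5 (visit(E)): cur=E back=5 fwd=0
After 6 (visit(Q)): cur=Q back=6 fwd=0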